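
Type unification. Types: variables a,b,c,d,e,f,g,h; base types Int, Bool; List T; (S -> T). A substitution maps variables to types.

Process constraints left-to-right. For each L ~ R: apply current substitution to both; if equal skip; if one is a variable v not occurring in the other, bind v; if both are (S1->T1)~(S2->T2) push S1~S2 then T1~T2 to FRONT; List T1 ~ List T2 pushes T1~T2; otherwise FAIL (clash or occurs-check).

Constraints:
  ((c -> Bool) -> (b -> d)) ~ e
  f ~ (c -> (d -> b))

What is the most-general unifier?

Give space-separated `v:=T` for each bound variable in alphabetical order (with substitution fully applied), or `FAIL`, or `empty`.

step 1: unify ((c -> Bool) -> (b -> d)) ~ e  [subst: {-} | 1 pending]
  bind e := ((c -> Bool) -> (b -> d))
step 2: unify f ~ (c -> (d -> b))  [subst: {e:=((c -> Bool) -> (b -> d))} | 0 pending]
  bind f := (c -> (d -> b))

Answer: e:=((c -> Bool) -> (b -> d)) f:=(c -> (d -> b))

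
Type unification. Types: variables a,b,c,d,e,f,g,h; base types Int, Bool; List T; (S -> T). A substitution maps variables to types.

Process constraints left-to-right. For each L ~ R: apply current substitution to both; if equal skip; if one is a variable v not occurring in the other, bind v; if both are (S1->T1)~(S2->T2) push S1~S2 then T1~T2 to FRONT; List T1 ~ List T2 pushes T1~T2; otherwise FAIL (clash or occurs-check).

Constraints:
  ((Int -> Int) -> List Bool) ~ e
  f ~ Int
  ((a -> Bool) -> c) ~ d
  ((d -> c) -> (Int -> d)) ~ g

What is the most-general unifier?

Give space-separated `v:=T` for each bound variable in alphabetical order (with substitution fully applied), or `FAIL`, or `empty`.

Answer: d:=((a -> Bool) -> c) e:=((Int -> Int) -> List Bool) f:=Int g:=((((a -> Bool) -> c) -> c) -> (Int -> ((a -> Bool) -> c)))

Derivation:
step 1: unify ((Int -> Int) -> List Bool) ~ e  [subst: {-} | 3 pending]
  bind e := ((Int -> Int) -> List Bool)
step 2: unify f ~ Int  [subst: {e:=((Int -> Int) -> List Bool)} | 2 pending]
  bind f := Int
step 3: unify ((a -> Bool) -> c) ~ d  [subst: {e:=((Int -> Int) -> List Bool), f:=Int} | 1 pending]
  bind d := ((a -> Bool) -> c)
step 4: unify ((((a -> Bool) -> c) -> c) -> (Int -> ((a -> Bool) -> c))) ~ g  [subst: {e:=((Int -> Int) -> List Bool), f:=Int, d:=((a -> Bool) -> c)} | 0 pending]
  bind g := ((((a -> Bool) -> c) -> c) -> (Int -> ((a -> Bool) -> c)))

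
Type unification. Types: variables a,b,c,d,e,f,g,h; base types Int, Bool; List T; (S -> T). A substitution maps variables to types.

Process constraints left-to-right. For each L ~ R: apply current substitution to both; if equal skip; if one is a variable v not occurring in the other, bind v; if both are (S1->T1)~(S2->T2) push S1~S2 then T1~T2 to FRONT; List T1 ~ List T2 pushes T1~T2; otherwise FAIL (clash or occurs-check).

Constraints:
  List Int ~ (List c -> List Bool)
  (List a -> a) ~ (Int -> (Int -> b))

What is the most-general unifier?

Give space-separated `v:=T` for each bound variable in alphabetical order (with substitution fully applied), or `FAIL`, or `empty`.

Answer: FAIL

Derivation:
step 1: unify List Int ~ (List c -> List Bool)  [subst: {-} | 1 pending]
  clash: List Int vs (List c -> List Bool)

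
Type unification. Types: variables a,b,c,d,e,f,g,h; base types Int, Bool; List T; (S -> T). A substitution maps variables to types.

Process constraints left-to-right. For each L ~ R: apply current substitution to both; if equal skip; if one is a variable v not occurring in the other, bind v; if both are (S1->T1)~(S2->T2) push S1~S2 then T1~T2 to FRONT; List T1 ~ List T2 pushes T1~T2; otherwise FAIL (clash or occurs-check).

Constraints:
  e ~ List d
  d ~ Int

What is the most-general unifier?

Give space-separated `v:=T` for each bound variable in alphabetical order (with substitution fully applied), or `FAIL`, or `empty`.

Answer: d:=Int e:=List Int

Derivation:
step 1: unify e ~ List d  [subst: {-} | 1 pending]
  bind e := List d
step 2: unify d ~ Int  [subst: {e:=List d} | 0 pending]
  bind d := Int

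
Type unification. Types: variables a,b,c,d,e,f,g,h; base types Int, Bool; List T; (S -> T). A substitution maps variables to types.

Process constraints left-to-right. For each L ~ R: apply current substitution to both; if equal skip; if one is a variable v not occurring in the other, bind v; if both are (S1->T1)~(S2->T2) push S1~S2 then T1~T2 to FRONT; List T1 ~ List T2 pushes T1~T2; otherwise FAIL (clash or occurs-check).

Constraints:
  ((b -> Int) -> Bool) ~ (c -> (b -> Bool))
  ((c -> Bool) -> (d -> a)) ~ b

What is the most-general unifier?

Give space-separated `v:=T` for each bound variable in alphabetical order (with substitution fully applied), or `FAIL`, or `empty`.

Answer: FAIL

Derivation:
step 1: unify ((b -> Int) -> Bool) ~ (c -> (b -> Bool))  [subst: {-} | 1 pending]
  -> decompose arrow: push (b -> Int)~c, Bool~(b -> Bool)
step 2: unify (b -> Int) ~ c  [subst: {-} | 2 pending]
  bind c := (b -> Int)
step 3: unify Bool ~ (b -> Bool)  [subst: {c:=(b -> Int)} | 1 pending]
  clash: Bool vs (b -> Bool)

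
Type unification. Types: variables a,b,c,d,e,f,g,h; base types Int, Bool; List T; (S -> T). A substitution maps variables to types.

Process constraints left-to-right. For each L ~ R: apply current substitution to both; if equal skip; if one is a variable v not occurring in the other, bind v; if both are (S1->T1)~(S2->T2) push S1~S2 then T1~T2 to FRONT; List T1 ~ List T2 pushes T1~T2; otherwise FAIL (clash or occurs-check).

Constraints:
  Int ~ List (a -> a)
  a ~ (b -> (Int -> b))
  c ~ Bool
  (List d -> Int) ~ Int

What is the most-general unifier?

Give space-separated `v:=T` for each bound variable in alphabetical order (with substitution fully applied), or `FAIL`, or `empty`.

step 1: unify Int ~ List (a -> a)  [subst: {-} | 3 pending]
  clash: Int vs List (a -> a)

Answer: FAIL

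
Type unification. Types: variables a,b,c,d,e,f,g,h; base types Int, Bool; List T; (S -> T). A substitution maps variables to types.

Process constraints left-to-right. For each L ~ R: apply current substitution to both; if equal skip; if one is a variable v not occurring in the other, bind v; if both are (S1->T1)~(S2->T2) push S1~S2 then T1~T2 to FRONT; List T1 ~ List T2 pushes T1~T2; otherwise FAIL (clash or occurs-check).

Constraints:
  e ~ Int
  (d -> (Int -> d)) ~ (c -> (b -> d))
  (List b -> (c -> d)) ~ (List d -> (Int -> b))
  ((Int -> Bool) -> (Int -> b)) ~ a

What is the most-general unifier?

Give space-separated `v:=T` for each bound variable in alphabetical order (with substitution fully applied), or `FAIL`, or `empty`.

Answer: a:=((Int -> Bool) -> (Int -> Int)) b:=Int c:=Int d:=Int e:=Int

Derivation:
step 1: unify e ~ Int  [subst: {-} | 3 pending]
  bind e := Int
step 2: unify (d -> (Int -> d)) ~ (c -> (b -> d))  [subst: {e:=Int} | 2 pending]
  -> decompose arrow: push d~c, (Int -> d)~(b -> d)
step 3: unify d ~ c  [subst: {e:=Int} | 3 pending]
  bind d := c
step 4: unify (Int -> c) ~ (b -> c)  [subst: {e:=Int, d:=c} | 2 pending]
  -> decompose arrow: push Int~b, c~c
step 5: unify Int ~ b  [subst: {e:=Int, d:=c} | 3 pending]
  bind b := Int
step 6: unify c ~ c  [subst: {e:=Int, d:=c, b:=Int} | 2 pending]
  -> identical, skip
step 7: unify (List Int -> (c -> c)) ~ (List c -> (Int -> Int))  [subst: {e:=Int, d:=c, b:=Int} | 1 pending]
  -> decompose arrow: push List Int~List c, (c -> c)~(Int -> Int)
step 8: unify List Int ~ List c  [subst: {e:=Int, d:=c, b:=Int} | 2 pending]
  -> decompose List: push Int~c
step 9: unify Int ~ c  [subst: {e:=Int, d:=c, b:=Int} | 2 pending]
  bind c := Int
step 10: unify (Int -> Int) ~ (Int -> Int)  [subst: {e:=Int, d:=c, b:=Int, c:=Int} | 1 pending]
  -> identical, skip
step 11: unify ((Int -> Bool) -> (Int -> Int)) ~ a  [subst: {e:=Int, d:=c, b:=Int, c:=Int} | 0 pending]
  bind a := ((Int -> Bool) -> (Int -> Int))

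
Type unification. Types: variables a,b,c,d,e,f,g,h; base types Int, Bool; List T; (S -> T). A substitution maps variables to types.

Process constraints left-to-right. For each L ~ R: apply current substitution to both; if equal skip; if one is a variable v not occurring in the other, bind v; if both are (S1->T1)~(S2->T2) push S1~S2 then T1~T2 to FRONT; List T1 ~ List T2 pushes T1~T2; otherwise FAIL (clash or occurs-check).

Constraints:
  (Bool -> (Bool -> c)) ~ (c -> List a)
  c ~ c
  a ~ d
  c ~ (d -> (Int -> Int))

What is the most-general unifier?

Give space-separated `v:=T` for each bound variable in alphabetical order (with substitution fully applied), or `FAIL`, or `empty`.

Answer: FAIL

Derivation:
step 1: unify (Bool -> (Bool -> c)) ~ (c -> List a)  [subst: {-} | 3 pending]
  -> decompose arrow: push Bool~c, (Bool -> c)~List a
step 2: unify Bool ~ c  [subst: {-} | 4 pending]
  bind c := Bool
step 3: unify (Bool -> Bool) ~ List a  [subst: {c:=Bool} | 3 pending]
  clash: (Bool -> Bool) vs List a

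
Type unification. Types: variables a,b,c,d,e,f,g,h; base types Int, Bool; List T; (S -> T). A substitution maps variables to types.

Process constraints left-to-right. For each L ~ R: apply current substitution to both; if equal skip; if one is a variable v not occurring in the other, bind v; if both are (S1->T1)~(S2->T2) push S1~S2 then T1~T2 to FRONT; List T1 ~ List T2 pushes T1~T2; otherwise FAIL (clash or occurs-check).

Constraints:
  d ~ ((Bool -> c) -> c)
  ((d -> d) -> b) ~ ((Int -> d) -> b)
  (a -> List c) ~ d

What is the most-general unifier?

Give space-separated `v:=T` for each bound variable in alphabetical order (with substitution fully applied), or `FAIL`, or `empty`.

Answer: FAIL

Derivation:
step 1: unify d ~ ((Bool -> c) -> c)  [subst: {-} | 2 pending]
  bind d := ((Bool -> c) -> c)
step 2: unify ((((Bool -> c) -> c) -> ((Bool -> c) -> c)) -> b) ~ ((Int -> ((Bool -> c) -> c)) -> b)  [subst: {d:=((Bool -> c) -> c)} | 1 pending]
  -> decompose arrow: push (((Bool -> c) -> c) -> ((Bool -> c) -> c))~(Int -> ((Bool -> c) -> c)), b~b
step 3: unify (((Bool -> c) -> c) -> ((Bool -> c) -> c)) ~ (Int -> ((Bool -> c) -> c))  [subst: {d:=((Bool -> c) -> c)} | 2 pending]
  -> decompose arrow: push ((Bool -> c) -> c)~Int, ((Bool -> c) -> c)~((Bool -> c) -> c)
step 4: unify ((Bool -> c) -> c) ~ Int  [subst: {d:=((Bool -> c) -> c)} | 3 pending]
  clash: ((Bool -> c) -> c) vs Int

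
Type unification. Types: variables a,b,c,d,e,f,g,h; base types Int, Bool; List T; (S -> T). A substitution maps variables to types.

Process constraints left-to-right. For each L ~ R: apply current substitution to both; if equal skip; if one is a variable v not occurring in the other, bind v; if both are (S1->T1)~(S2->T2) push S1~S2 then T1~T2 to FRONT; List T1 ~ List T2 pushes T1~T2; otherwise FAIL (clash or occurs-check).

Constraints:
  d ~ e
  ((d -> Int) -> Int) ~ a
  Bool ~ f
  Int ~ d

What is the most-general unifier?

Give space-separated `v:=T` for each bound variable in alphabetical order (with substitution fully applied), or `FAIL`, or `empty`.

step 1: unify d ~ e  [subst: {-} | 3 pending]
  bind d := e
step 2: unify ((e -> Int) -> Int) ~ a  [subst: {d:=e} | 2 pending]
  bind a := ((e -> Int) -> Int)
step 3: unify Bool ~ f  [subst: {d:=e, a:=((e -> Int) -> Int)} | 1 pending]
  bind f := Bool
step 4: unify Int ~ e  [subst: {d:=e, a:=((e -> Int) -> Int), f:=Bool} | 0 pending]
  bind e := Int

Answer: a:=((Int -> Int) -> Int) d:=Int e:=Int f:=Bool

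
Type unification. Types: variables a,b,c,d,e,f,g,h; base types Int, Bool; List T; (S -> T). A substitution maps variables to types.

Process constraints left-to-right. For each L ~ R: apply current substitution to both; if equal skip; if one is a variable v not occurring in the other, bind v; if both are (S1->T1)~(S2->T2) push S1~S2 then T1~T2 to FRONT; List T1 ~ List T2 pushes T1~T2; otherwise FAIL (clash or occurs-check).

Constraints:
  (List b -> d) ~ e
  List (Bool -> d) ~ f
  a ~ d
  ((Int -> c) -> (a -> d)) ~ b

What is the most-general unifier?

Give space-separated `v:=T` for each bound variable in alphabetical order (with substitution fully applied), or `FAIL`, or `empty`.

step 1: unify (List b -> d) ~ e  [subst: {-} | 3 pending]
  bind e := (List b -> d)
step 2: unify List (Bool -> d) ~ f  [subst: {e:=(List b -> d)} | 2 pending]
  bind f := List (Bool -> d)
step 3: unify a ~ d  [subst: {e:=(List b -> d), f:=List (Bool -> d)} | 1 pending]
  bind a := d
step 4: unify ((Int -> c) -> (d -> d)) ~ b  [subst: {e:=(List b -> d), f:=List (Bool -> d), a:=d} | 0 pending]
  bind b := ((Int -> c) -> (d -> d))

Answer: a:=d b:=((Int -> c) -> (d -> d)) e:=(List ((Int -> c) -> (d -> d)) -> d) f:=List (Bool -> d)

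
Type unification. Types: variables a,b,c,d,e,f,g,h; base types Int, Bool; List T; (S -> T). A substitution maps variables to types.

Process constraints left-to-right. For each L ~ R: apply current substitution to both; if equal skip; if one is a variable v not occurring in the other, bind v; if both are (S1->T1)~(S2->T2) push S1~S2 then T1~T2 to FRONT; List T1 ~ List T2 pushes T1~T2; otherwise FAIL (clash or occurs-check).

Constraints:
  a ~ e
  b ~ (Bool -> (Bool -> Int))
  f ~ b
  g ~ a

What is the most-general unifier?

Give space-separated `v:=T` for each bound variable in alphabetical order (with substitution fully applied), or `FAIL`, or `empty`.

Answer: a:=e b:=(Bool -> (Bool -> Int)) f:=(Bool -> (Bool -> Int)) g:=e

Derivation:
step 1: unify a ~ e  [subst: {-} | 3 pending]
  bind a := e
step 2: unify b ~ (Bool -> (Bool -> Int))  [subst: {a:=e} | 2 pending]
  bind b := (Bool -> (Bool -> Int))
step 3: unify f ~ (Bool -> (Bool -> Int))  [subst: {a:=e, b:=(Bool -> (Bool -> Int))} | 1 pending]
  bind f := (Bool -> (Bool -> Int))
step 4: unify g ~ e  [subst: {a:=e, b:=(Bool -> (Bool -> Int)), f:=(Bool -> (Bool -> Int))} | 0 pending]
  bind g := e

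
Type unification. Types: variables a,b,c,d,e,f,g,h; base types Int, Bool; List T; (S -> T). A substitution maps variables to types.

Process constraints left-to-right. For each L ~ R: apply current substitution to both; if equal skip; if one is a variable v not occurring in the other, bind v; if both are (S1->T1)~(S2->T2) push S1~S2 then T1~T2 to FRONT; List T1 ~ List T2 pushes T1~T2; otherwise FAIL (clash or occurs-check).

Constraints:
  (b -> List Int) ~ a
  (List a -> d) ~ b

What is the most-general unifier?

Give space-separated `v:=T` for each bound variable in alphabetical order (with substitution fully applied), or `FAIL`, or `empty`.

Answer: FAIL

Derivation:
step 1: unify (b -> List Int) ~ a  [subst: {-} | 1 pending]
  bind a := (b -> List Int)
step 2: unify (List (b -> List Int) -> d) ~ b  [subst: {a:=(b -> List Int)} | 0 pending]
  occurs-check fail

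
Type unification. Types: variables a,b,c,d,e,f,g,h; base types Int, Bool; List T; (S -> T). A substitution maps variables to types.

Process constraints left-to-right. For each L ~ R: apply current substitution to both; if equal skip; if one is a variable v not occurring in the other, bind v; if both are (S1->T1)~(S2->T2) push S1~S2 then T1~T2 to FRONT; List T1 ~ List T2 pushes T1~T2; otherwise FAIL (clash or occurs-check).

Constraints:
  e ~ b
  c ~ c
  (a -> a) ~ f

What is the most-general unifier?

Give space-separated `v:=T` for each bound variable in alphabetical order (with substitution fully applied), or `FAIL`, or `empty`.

Answer: e:=b f:=(a -> a)

Derivation:
step 1: unify e ~ b  [subst: {-} | 2 pending]
  bind e := b
step 2: unify c ~ c  [subst: {e:=b} | 1 pending]
  -> identical, skip
step 3: unify (a -> a) ~ f  [subst: {e:=b} | 0 pending]
  bind f := (a -> a)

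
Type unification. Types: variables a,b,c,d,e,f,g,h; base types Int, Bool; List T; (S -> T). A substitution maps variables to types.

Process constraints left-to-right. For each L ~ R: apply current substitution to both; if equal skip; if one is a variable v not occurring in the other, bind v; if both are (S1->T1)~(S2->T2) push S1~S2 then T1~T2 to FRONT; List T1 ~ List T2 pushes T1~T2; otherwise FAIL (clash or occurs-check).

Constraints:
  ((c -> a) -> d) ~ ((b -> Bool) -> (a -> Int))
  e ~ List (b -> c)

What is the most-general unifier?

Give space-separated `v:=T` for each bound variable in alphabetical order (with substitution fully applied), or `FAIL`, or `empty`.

step 1: unify ((c -> a) -> d) ~ ((b -> Bool) -> (a -> Int))  [subst: {-} | 1 pending]
  -> decompose arrow: push (c -> a)~(b -> Bool), d~(a -> Int)
step 2: unify (c -> a) ~ (b -> Bool)  [subst: {-} | 2 pending]
  -> decompose arrow: push c~b, a~Bool
step 3: unify c ~ b  [subst: {-} | 3 pending]
  bind c := b
step 4: unify a ~ Bool  [subst: {c:=b} | 2 pending]
  bind a := Bool
step 5: unify d ~ (Bool -> Int)  [subst: {c:=b, a:=Bool} | 1 pending]
  bind d := (Bool -> Int)
step 6: unify e ~ List (b -> b)  [subst: {c:=b, a:=Bool, d:=(Bool -> Int)} | 0 pending]
  bind e := List (b -> b)

Answer: a:=Bool c:=b d:=(Bool -> Int) e:=List (b -> b)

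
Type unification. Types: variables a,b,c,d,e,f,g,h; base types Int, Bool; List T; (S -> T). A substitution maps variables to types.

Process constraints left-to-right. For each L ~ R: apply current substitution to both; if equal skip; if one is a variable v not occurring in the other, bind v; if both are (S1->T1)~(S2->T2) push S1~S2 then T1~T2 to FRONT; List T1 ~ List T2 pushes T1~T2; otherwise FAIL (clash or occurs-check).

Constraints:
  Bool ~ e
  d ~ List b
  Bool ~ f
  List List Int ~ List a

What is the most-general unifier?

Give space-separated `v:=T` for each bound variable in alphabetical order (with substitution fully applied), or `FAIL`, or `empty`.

Answer: a:=List Int d:=List b e:=Bool f:=Bool

Derivation:
step 1: unify Bool ~ e  [subst: {-} | 3 pending]
  bind e := Bool
step 2: unify d ~ List b  [subst: {e:=Bool} | 2 pending]
  bind d := List b
step 3: unify Bool ~ f  [subst: {e:=Bool, d:=List b} | 1 pending]
  bind f := Bool
step 4: unify List List Int ~ List a  [subst: {e:=Bool, d:=List b, f:=Bool} | 0 pending]
  -> decompose List: push List Int~a
step 5: unify List Int ~ a  [subst: {e:=Bool, d:=List b, f:=Bool} | 0 pending]
  bind a := List Int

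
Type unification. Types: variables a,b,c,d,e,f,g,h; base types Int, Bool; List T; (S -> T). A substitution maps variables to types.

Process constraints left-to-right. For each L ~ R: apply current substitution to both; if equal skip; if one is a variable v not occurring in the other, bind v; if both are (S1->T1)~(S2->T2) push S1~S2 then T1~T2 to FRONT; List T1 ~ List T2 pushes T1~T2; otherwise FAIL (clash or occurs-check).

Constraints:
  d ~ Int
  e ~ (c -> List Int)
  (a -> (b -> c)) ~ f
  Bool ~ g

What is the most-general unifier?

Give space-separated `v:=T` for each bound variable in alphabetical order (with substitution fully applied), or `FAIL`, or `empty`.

step 1: unify d ~ Int  [subst: {-} | 3 pending]
  bind d := Int
step 2: unify e ~ (c -> List Int)  [subst: {d:=Int} | 2 pending]
  bind e := (c -> List Int)
step 3: unify (a -> (b -> c)) ~ f  [subst: {d:=Int, e:=(c -> List Int)} | 1 pending]
  bind f := (a -> (b -> c))
step 4: unify Bool ~ g  [subst: {d:=Int, e:=(c -> List Int), f:=(a -> (b -> c))} | 0 pending]
  bind g := Bool

Answer: d:=Int e:=(c -> List Int) f:=(a -> (b -> c)) g:=Bool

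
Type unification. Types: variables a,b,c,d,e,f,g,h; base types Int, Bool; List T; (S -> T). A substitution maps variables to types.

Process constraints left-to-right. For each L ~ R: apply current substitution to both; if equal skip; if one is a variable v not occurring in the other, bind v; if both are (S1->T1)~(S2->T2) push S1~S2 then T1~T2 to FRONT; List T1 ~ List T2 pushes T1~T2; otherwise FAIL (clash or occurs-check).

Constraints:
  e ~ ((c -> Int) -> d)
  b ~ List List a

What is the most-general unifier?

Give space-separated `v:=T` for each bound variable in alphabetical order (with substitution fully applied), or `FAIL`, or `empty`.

Answer: b:=List List a e:=((c -> Int) -> d)

Derivation:
step 1: unify e ~ ((c -> Int) -> d)  [subst: {-} | 1 pending]
  bind e := ((c -> Int) -> d)
step 2: unify b ~ List List a  [subst: {e:=((c -> Int) -> d)} | 0 pending]
  bind b := List List a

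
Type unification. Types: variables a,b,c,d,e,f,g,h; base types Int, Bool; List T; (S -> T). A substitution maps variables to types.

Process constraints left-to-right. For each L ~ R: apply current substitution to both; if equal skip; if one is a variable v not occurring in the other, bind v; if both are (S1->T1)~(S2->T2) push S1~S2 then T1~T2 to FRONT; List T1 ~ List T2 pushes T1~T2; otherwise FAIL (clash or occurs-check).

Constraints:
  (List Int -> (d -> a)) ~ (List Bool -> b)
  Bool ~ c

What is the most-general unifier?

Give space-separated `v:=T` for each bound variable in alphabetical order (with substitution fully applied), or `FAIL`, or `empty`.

Answer: FAIL

Derivation:
step 1: unify (List Int -> (d -> a)) ~ (List Bool -> b)  [subst: {-} | 1 pending]
  -> decompose arrow: push List Int~List Bool, (d -> a)~b
step 2: unify List Int ~ List Bool  [subst: {-} | 2 pending]
  -> decompose List: push Int~Bool
step 3: unify Int ~ Bool  [subst: {-} | 2 pending]
  clash: Int vs Bool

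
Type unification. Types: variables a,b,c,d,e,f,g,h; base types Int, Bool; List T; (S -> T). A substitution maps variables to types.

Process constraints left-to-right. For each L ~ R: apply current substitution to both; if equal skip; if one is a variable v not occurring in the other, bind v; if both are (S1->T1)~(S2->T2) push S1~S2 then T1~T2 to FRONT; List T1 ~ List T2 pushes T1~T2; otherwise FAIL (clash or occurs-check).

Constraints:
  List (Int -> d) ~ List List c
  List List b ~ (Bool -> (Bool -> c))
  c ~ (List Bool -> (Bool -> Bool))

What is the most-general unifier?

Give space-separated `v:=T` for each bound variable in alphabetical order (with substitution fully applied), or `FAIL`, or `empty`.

Answer: FAIL

Derivation:
step 1: unify List (Int -> d) ~ List List c  [subst: {-} | 2 pending]
  -> decompose List: push (Int -> d)~List c
step 2: unify (Int -> d) ~ List c  [subst: {-} | 2 pending]
  clash: (Int -> d) vs List c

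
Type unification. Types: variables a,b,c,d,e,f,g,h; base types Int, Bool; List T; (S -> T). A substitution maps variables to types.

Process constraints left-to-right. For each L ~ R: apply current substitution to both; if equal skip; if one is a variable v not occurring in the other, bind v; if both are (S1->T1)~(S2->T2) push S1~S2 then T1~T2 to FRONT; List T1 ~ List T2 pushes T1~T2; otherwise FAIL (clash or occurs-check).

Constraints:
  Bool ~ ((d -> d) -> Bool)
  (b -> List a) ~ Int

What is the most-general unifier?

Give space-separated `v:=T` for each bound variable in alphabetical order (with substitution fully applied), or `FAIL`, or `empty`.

step 1: unify Bool ~ ((d -> d) -> Bool)  [subst: {-} | 1 pending]
  clash: Bool vs ((d -> d) -> Bool)

Answer: FAIL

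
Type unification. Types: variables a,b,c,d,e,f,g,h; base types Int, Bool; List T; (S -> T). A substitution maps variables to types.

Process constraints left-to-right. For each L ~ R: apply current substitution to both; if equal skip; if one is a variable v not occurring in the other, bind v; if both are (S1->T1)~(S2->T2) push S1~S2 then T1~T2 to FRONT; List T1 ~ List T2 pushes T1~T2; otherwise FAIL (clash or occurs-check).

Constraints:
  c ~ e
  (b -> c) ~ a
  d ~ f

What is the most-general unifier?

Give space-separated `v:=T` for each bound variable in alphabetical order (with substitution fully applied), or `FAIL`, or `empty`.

Answer: a:=(b -> e) c:=e d:=f

Derivation:
step 1: unify c ~ e  [subst: {-} | 2 pending]
  bind c := e
step 2: unify (b -> e) ~ a  [subst: {c:=e} | 1 pending]
  bind a := (b -> e)
step 3: unify d ~ f  [subst: {c:=e, a:=(b -> e)} | 0 pending]
  bind d := f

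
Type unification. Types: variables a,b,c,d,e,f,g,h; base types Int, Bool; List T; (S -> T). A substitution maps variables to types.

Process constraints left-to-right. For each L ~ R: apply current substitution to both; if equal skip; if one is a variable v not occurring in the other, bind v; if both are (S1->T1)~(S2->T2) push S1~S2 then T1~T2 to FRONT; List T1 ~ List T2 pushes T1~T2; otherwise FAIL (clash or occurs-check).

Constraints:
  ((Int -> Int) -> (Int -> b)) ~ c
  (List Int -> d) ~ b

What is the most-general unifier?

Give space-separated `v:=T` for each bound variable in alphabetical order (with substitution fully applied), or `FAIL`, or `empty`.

step 1: unify ((Int -> Int) -> (Int -> b)) ~ c  [subst: {-} | 1 pending]
  bind c := ((Int -> Int) -> (Int -> b))
step 2: unify (List Int -> d) ~ b  [subst: {c:=((Int -> Int) -> (Int -> b))} | 0 pending]
  bind b := (List Int -> d)

Answer: b:=(List Int -> d) c:=((Int -> Int) -> (Int -> (List Int -> d)))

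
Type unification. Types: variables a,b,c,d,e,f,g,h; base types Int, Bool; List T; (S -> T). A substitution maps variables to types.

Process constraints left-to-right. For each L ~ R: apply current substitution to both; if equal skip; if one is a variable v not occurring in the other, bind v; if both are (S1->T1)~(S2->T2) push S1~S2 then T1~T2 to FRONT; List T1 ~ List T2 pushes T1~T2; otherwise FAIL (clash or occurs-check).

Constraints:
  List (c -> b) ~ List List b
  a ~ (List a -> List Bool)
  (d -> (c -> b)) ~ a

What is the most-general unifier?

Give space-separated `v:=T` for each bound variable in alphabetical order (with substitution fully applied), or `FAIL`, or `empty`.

Answer: FAIL

Derivation:
step 1: unify List (c -> b) ~ List List b  [subst: {-} | 2 pending]
  -> decompose List: push (c -> b)~List b
step 2: unify (c -> b) ~ List b  [subst: {-} | 2 pending]
  clash: (c -> b) vs List b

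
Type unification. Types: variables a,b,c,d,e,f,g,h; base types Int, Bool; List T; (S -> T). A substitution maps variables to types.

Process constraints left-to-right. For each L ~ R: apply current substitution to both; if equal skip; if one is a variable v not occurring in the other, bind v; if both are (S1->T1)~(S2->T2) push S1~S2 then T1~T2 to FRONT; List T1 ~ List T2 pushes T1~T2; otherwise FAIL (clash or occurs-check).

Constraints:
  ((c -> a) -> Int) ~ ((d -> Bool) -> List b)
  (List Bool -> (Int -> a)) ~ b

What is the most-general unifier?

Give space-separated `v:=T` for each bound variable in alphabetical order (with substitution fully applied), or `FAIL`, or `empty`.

step 1: unify ((c -> a) -> Int) ~ ((d -> Bool) -> List b)  [subst: {-} | 1 pending]
  -> decompose arrow: push (c -> a)~(d -> Bool), Int~List b
step 2: unify (c -> a) ~ (d -> Bool)  [subst: {-} | 2 pending]
  -> decompose arrow: push c~d, a~Bool
step 3: unify c ~ d  [subst: {-} | 3 pending]
  bind c := d
step 4: unify a ~ Bool  [subst: {c:=d} | 2 pending]
  bind a := Bool
step 5: unify Int ~ List b  [subst: {c:=d, a:=Bool} | 1 pending]
  clash: Int vs List b

Answer: FAIL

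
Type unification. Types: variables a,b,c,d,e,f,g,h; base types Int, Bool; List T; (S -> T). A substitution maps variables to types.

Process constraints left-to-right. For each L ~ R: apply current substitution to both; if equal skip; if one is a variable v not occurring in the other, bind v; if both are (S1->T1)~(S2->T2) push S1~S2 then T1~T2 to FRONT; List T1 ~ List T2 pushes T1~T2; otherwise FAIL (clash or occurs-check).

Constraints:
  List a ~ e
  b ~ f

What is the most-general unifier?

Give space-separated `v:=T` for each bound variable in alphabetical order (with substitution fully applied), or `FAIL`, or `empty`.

step 1: unify List a ~ e  [subst: {-} | 1 pending]
  bind e := List a
step 2: unify b ~ f  [subst: {e:=List a} | 0 pending]
  bind b := f

Answer: b:=f e:=List a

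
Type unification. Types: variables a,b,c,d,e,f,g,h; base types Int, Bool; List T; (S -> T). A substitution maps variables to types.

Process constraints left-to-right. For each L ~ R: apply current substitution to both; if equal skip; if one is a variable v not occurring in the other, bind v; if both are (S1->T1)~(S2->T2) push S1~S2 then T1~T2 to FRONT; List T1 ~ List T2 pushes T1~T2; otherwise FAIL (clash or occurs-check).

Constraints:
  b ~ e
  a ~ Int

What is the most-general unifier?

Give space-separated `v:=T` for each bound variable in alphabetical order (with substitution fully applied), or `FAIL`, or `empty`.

Answer: a:=Int b:=e

Derivation:
step 1: unify b ~ e  [subst: {-} | 1 pending]
  bind b := e
step 2: unify a ~ Int  [subst: {b:=e} | 0 pending]
  bind a := Int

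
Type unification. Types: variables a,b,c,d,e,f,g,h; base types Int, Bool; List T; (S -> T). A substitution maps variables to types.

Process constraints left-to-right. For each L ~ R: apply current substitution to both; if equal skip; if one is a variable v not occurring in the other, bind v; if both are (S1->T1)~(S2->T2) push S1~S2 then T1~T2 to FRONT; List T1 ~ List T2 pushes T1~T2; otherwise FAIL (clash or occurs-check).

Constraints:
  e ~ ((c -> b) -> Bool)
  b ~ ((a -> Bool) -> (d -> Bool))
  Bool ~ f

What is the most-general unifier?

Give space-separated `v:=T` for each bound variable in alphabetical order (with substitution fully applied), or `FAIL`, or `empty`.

step 1: unify e ~ ((c -> b) -> Bool)  [subst: {-} | 2 pending]
  bind e := ((c -> b) -> Bool)
step 2: unify b ~ ((a -> Bool) -> (d -> Bool))  [subst: {e:=((c -> b) -> Bool)} | 1 pending]
  bind b := ((a -> Bool) -> (d -> Bool))
step 3: unify Bool ~ f  [subst: {e:=((c -> b) -> Bool), b:=((a -> Bool) -> (d -> Bool))} | 0 pending]
  bind f := Bool

Answer: b:=((a -> Bool) -> (d -> Bool)) e:=((c -> ((a -> Bool) -> (d -> Bool))) -> Bool) f:=Bool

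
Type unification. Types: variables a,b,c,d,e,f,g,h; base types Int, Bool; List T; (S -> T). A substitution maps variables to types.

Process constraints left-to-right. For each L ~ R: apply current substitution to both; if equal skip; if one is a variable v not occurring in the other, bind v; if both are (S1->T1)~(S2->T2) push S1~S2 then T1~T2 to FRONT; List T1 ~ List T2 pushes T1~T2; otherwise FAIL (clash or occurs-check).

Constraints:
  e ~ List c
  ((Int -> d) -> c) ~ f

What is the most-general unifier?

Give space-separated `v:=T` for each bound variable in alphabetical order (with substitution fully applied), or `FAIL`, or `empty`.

Answer: e:=List c f:=((Int -> d) -> c)

Derivation:
step 1: unify e ~ List c  [subst: {-} | 1 pending]
  bind e := List c
step 2: unify ((Int -> d) -> c) ~ f  [subst: {e:=List c} | 0 pending]
  bind f := ((Int -> d) -> c)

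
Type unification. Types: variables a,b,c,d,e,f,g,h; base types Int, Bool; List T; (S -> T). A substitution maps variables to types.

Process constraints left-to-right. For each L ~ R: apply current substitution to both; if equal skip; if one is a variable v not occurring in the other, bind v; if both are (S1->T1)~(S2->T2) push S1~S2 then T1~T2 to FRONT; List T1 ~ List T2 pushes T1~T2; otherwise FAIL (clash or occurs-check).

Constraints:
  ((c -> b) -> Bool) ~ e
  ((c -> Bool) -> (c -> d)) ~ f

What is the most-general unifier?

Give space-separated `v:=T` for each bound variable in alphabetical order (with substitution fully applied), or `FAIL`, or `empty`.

step 1: unify ((c -> b) -> Bool) ~ e  [subst: {-} | 1 pending]
  bind e := ((c -> b) -> Bool)
step 2: unify ((c -> Bool) -> (c -> d)) ~ f  [subst: {e:=((c -> b) -> Bool)} | 0 pending]
  bind f := ((c -> Bool) -> (c -> d))

Answer: e:=((c -> b) -> Bool) f:=((c -> Bool) -> (c -> d))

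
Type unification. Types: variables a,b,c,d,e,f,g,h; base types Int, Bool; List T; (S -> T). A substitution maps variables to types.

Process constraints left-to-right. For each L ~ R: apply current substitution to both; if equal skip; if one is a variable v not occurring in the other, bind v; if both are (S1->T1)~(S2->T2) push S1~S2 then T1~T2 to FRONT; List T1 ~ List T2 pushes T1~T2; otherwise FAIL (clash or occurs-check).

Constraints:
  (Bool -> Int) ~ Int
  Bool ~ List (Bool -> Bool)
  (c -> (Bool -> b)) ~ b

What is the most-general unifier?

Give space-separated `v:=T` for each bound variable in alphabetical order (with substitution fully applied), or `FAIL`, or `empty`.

Answer: FAIL

Derivation:
step 1: unify (Bool -> Int) ~ Int  [subst: {-} | 2 pending]
  clash: (Bool -> Int) vs Int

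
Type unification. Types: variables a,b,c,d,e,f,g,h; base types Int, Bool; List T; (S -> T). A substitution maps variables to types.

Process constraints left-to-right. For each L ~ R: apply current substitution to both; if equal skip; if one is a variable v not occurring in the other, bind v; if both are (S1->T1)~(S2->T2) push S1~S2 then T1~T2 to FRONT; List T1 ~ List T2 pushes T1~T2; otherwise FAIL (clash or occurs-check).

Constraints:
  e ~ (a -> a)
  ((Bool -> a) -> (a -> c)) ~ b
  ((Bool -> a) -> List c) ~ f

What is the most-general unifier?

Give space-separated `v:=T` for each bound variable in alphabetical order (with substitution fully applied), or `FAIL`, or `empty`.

Answer: b:=((Bool -> a) -> (a -> c)) e:=(a -> a) f:=((Bool -> a) -> List c)

Derivation:
step 1: unify e ~ (a -> a)  [subst: {-} | 2 pending]
  bind e := (a -> a)
step 2: unify ((Bool -> a) -> (a -> c)) ~ b  [subst: {e:=(a -> a)} | 1 pending]
  bind b := ((Bool -> a) -> (a -> c))
step 3: unify ((Bool -> a) -> List c) ~ f  [subst: {e:=(a -> a), b:=((Bool -> a) -> (a -> c))} | 0 pending]
  bind f := ((Bool -> a) -> List c)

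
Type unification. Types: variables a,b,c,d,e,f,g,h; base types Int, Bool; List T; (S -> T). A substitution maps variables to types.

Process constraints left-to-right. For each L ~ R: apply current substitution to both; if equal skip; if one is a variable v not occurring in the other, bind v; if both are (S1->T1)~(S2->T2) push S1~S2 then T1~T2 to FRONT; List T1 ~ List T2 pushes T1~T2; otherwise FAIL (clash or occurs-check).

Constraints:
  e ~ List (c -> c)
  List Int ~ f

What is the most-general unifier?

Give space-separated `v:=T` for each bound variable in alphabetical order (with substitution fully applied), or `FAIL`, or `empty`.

Answer: e:=List (c -> c) f:=List Int

Derivation:
step 1: unify e ~ List (c -> c)  [subst: {-} | 1 pending]
  bind e := List (c -> c)
step 2: unify List Int ~ f  [subst: {e:=List (c -> c)} | 0 pending]
  bind f := List Int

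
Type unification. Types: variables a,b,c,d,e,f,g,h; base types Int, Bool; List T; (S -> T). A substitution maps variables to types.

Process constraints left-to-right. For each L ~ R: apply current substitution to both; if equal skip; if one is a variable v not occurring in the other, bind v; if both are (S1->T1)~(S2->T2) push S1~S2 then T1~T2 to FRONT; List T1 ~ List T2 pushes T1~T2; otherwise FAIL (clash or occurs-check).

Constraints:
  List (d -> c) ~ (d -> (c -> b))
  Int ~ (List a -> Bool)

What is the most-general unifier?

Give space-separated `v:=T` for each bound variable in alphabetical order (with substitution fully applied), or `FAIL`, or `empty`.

Answer: FAIL

Derivation:
step 1: unify List (d -> c) ~ (d -> (c -> b))  [subst: {-} | 1 pending]
  clash: List (d -> c) vs (d -> (c -> b))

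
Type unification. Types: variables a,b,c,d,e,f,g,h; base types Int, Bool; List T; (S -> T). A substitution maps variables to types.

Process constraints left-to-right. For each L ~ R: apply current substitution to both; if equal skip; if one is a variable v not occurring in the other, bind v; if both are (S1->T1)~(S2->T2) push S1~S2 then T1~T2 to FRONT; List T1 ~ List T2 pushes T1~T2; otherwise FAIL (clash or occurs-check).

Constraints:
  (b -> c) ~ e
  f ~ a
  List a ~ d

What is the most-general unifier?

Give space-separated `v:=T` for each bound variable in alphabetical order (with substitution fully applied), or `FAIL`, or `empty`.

step 1: unify (b -> c) ~ e  [subst: {-} | 2 pending]
  bind e := (b -> c)
step 2: unify f ~ a  [subst: {e:=(b -> c)} | 1 pending]
  bind f := a
step 3: unify List a ~ d  [subst: {e:=(b -> c), f:=a} | 0 pending]
  bind d := List a

Answer: d:=List a e:=(b -> c) f:=a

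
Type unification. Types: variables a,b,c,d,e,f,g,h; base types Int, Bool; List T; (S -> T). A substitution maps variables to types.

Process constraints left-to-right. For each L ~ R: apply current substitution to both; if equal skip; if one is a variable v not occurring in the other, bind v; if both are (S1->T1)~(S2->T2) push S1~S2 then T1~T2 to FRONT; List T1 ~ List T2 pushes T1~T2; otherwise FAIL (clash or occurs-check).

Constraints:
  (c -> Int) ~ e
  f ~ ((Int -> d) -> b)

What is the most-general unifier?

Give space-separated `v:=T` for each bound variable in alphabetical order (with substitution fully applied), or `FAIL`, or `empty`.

step 1: unify (c -> Int) ~ e  [subst: {-} | 1 pending]
  bind e := (c -> Int)
step 2: unify f ~ ((Int -> d) -> b)  [subst: {e:=(c -> Int)} | 0 pending]
  bind f := ((Int -> d) -> b)

Answer: e:=(c -> Int) f:=((Int -> d) -> b)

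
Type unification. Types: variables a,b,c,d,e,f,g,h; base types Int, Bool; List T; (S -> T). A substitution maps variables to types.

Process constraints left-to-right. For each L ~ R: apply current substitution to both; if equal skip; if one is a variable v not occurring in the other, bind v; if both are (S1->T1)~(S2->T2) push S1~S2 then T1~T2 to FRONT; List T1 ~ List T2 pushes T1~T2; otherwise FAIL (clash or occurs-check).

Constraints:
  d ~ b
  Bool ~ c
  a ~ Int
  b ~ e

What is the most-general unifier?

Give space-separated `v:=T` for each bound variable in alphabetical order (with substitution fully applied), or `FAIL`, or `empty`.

Answer: a:=Int b:=e c:=Bool d:=e

Derivation:
step 1: unify d ~ b  [subst: {-} | 3 pending]
  bind d := b
step 2: unify Bool ~ c  [subst: {d:=b} | 2 pending]
  bind c := Bool
step 3: unify a ~ Int  [subst: {d:=b, c:=Bool} | 1 pending]
  bind a := Int
step 4: unify b ~ e  [subst: {d:=b, c:=Bool, a:=Int} | 0 pending]
  bind b := e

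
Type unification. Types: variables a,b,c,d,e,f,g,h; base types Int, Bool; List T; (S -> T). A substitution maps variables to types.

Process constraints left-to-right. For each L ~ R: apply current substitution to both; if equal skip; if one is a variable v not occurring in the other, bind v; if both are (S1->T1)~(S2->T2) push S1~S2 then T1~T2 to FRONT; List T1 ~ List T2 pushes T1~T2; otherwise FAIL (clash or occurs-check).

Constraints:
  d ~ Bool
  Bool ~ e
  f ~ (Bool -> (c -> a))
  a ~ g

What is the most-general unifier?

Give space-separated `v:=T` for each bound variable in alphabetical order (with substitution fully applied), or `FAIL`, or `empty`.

step 1: unify d ~ Bool  [subst: {-} | 3 pending]
  bind d := Bool
step 2: unify Bool ~ e  [subst: {d:=Bool} | 2 pending]
  bind e := Bool
step 3: unify f ~ (Bool -> (c -> a))  [subst: {d:=Bool, e:=Bool} | 1 pending]
  bind f := (Bool -> (c -> a))
step 4: unify a ~ g  [subst: {d:=Bool, e:=Bool, f:=(Bool -> (c -> a))} | 0 pending]
  bind a := g

Answer: a:=g d:=Bool e:=Bool f:=(Bool -> (c -> g))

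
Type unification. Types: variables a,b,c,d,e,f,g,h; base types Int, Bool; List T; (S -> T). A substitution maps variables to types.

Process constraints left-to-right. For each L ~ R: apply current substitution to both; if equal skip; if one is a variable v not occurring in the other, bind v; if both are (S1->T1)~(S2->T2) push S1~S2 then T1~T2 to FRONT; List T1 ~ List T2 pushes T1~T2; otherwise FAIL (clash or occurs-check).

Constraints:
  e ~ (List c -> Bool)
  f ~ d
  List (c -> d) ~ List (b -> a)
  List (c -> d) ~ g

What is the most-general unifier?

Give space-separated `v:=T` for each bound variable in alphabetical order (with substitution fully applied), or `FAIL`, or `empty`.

Answer: c:=b d:=a e:=(List b -> Bool) f:=a g:=List (b -> a)

Derivation:
step 1: unify e ~ (List c -> Bool)  [subst: {-} | 3 pending]
  bind e := (List c -> Bool)
step 2: unify f ~ d  [subst: {e:=(List c -> Bool)} | 2 pending]
  bind f := d
step 3: unify List (c -> d) ~ List (b -> a)  [subst: {e:=(List c -> Bool), f:=d} | 1 pending]
  -> decompose List: push (c -> d)~(b -> a)
step 4: unify (c -> d) ~ (b -> a)  [subst: {e:=(List c -> Bool), f:=d} | 1 pending]
  -> decompose arrow: push c~b, d~a
step 5: unify c ~ b  [subst: {e:=(List c -> Bool), f:=d} | 2 pending]
  bind c := b
step 6: unify d ~ a  [subst: {e:=(List c -> Bool), f:=d, c:=b} | 1 pending]
  bind d := a
step 7: unify List (b -> a) ~ g  [subst: {e:=(List c -> Bool), f:=d, c:=b, d:=a} | 0 pending]
  bind g := List (b -> a)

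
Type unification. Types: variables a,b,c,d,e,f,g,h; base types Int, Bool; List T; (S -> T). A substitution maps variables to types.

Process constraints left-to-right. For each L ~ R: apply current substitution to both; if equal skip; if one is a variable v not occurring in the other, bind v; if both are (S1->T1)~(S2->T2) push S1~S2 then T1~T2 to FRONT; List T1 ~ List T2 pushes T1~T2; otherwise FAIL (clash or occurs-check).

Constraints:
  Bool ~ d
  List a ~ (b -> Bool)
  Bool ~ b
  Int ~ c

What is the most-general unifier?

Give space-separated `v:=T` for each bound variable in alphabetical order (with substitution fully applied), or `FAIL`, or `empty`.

Answer: FAIL

Derivation:
step 1: unify Bool ~ d  [subst: {-} | 3 pending]
  bind d := Bool
step 2: unify List a ~ (b -> Bool)  [subst: {d:=Bool} | 2 pending]
  clash: List a vs (b -> Bool)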